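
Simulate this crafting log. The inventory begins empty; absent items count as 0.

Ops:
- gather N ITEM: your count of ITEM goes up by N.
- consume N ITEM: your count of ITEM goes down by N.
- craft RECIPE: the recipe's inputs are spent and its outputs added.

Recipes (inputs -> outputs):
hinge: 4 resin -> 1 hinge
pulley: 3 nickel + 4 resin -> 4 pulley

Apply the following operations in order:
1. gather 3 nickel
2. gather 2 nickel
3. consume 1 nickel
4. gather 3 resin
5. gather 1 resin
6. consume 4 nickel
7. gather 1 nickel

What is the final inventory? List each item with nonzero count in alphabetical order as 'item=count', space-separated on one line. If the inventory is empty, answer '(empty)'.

Answer: nickel=1 resin=4

Derivation:
After 1 (gather 3 nickel): nickel=3
After 2 (gather 2 nickel): nickel=5
After 3 (consume 1 nickel): nickel=4
After 4 (gather 3 resin): nickel=4 resin=3
After 5 (gather 1 resin): nickel=4 resin=4
After 6 (consume 4 nickel): resin=4
After 7 (gather 1 nickel): nickel=1 resin=4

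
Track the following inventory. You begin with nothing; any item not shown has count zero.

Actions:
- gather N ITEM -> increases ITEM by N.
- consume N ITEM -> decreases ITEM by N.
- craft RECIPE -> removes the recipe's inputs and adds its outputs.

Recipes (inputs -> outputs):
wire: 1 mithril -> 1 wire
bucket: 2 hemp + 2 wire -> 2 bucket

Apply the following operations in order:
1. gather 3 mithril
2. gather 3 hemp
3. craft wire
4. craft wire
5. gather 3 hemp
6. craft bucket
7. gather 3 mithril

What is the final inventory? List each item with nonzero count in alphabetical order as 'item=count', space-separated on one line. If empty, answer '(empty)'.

After 1 (gather 3 mithril): mithril=3
After 2 (gather 3 hemp): hemp=3 mithril=3
After 3 (craft wire): hemp=3 mithril=2 wire=1
After 4 (craft wire): hemp=3 mithril=1 wire=2
After 5 (gather 3 hemp): hemp=6 mithril=1 wire=2
After 6 (craft bucket): bucket=2 hemp=4 mithril=1
After 7 (gather 3 mithril): bucket=2 hemp=4 mithril=4

Answer: bucket=2 hemp=4 mithril=4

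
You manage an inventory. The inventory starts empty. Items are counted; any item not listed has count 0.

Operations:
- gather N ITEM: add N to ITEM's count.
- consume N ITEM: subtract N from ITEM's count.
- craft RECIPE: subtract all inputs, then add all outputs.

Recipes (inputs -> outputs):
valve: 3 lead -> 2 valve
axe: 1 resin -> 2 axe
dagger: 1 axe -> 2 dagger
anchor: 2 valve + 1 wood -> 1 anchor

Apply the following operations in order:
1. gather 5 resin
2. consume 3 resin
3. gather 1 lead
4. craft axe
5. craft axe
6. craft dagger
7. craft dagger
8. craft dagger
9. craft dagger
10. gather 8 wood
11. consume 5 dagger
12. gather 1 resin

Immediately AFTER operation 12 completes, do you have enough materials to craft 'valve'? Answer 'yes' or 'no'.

Answer: no

Derivation:
After 1 (gather 5 resin): resin=5
After 2 (consume 3 resin): resin=2
After 3 (gather 1 lead): lead=1 resin=2
After 4 (craft axe): axe=2 lead=1 resin=1
After 5 (craft axe): axe=4 lead=1
After 6 (craft dagger): axe=3 dagger=2 lead=1
After 7 (craft dagger): axe=2 dagger=4 lead=1
After 8 (craft dagger): axe=1 dagger=6 lead=1
After 9 (craft dagger): dagger=8 lead=1
After 10 (gather 8 wood): dagger=8 lead=1 wood=8
After 11 (consume 5 dagger): dagger=3 lead=1 wood=8
After 12 (gather 1 resin): dagger=3 lead=1 resin=1 wood=8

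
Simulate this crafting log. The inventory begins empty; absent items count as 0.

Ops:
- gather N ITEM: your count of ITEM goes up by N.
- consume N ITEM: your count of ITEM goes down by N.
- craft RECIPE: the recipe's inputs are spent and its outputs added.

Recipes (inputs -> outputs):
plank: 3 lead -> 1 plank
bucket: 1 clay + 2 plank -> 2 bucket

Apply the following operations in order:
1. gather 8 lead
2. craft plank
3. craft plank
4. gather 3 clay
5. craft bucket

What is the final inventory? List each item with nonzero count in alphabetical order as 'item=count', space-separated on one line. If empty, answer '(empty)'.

Answer: bucket=2 clay=2 lead=2

Derivation:
After 1 (gather 8 lead): lead=8
After 2 (craft plank): lead=5 plank=1
After 3 (craft plank): lead=2 plank=2
After 4 (gather 3 clay): clay=3 lead=2 plank=2
After 5 (craft bucket): bucket=2 clay=2 lead=2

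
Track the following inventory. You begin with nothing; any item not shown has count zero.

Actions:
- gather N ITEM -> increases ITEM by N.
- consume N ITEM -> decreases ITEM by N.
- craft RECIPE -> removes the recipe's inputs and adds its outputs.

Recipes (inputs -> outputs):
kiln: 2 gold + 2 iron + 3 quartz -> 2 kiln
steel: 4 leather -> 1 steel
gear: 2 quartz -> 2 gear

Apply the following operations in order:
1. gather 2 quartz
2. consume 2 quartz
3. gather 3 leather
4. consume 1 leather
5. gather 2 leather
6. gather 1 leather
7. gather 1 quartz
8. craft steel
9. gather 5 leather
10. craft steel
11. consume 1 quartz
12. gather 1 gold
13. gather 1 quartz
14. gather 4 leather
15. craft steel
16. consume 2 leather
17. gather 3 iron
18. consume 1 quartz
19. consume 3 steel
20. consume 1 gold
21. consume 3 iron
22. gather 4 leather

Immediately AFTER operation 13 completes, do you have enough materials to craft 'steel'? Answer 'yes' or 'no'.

After 1 (gather 2 quartz): quartz=2
After 2 (consume 2 quartz): (empty)
After 3 (gather 3 leather): leather=3
After 4 (consume 1 leather): leather=2
After 5 (gather 2 leather): leather=4
After 6 (gather 1 leather): leather=5
After 7 (gather 1 quartz): leather=5 quartz=1
After 8 (craft steel): leather=1 quartz=1 steel=1
After 9 (gather 5 leather): leather=6 quartz=1 steel=1
After 10 (craft steel): leather=2 quartz=1 steel=2
After 11 (consume 1 quartz): leather=2 steel=2
After 12 (gather 1 gold): gold=1 leather=2 steel=2
After 13 (gather 1 quartz): gold=1 leather=2 quartz=1 steel=2

Answer: no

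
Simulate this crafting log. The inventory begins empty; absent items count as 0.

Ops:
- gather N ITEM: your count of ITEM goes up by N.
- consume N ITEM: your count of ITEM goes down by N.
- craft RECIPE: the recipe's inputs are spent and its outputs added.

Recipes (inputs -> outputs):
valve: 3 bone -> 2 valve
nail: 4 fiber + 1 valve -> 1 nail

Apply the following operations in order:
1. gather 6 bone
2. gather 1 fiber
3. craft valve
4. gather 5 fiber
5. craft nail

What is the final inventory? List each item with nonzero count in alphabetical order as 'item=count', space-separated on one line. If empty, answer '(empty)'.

Answer: bone=3 fiber=2 nail=1 valve=1

Derivation:
After 1 (gather 6 bone): bone=6
After 2 (gather 1 fiber): bone=6 fiber=1
After 3 (craft valve): bone=3 fiber=1 valve=2
After 4 (gather 5 fiber): bone=3 fiber=6 valve=2
After 5 (craft nail): bone=3 fiber=2 nail=1 valve=1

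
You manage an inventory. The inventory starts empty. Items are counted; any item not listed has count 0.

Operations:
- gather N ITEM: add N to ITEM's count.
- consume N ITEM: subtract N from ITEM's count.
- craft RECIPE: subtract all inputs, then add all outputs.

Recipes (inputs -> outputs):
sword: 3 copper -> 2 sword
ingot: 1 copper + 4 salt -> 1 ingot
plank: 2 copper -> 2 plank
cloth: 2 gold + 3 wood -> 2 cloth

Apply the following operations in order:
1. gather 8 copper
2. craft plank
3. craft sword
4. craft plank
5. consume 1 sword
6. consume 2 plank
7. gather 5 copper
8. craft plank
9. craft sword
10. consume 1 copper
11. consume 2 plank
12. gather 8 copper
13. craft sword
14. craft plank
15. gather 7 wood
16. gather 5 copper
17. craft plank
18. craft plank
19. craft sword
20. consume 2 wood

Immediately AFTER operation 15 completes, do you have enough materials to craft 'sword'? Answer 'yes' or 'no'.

Answer: yes

Derivation:
After 1 (gather 8 copper): copper=8
After 2 (craft plank): copper=6 plank=2
After 3 (craft sword): copper=3 plank=2 sword=2
After 4 (craft plank): copper=1 plank=4 sword=2
After 5 (consume 1 sword): copper=1 plank=4 sword=1
After 6 (consume 2 plank): copper=1 plank=2 sword=1
After 7 (gather 5 copper): copper=6 plank=2 sword=1
After 8 (craft plank): copper=4 plank=4 sword=1
After 9 (craft sword): copper=1 plank=4 sword=3
After 10 (consume 1 copper): plank=4 sword=3
After 11 (consume 2 plank): plank=2 sword=3
After 12 (gather 8 copper): copper=8 plank=2 sword=3
After 13 (craft sword): copper=5 plank=2 sword=5
After 14 (craft plank): copper=3 plank=4 sword=5
After 15 (gather 7 wood): copper=3 plank=4 sword=5 wood=7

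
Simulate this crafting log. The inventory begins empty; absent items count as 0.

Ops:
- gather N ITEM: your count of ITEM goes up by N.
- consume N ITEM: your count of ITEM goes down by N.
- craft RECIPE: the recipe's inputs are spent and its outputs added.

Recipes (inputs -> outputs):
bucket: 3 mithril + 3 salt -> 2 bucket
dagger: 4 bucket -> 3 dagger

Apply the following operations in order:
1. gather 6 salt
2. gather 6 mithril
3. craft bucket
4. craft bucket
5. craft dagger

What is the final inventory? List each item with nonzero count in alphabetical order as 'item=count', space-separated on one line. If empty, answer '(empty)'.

Answer: dagger=3

Derivation:
After 1 (gather 6 salt): salt=6
After 2 (gather 6 mithril): mithril=6 salt=6
After 3 (craft bucket): bucket=2 mithril=3 salt=3
After 4 (craft bucket): bucket=4
After 5 (craft dagger): dagger=3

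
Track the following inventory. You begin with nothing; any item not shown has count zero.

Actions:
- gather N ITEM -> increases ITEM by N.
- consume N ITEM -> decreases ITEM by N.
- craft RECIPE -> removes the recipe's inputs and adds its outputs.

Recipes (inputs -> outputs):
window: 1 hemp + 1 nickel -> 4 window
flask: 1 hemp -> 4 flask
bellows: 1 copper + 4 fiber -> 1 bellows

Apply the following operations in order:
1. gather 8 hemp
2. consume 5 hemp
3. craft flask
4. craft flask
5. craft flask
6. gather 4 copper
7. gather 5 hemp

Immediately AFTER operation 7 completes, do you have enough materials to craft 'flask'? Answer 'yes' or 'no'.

Answer: yes

Derivation:
After 1 (gather 8 hemp): hemp=8
After 2 (consume 5 hemp): hemp=3
After 3 (craft flask): flask=4 hemp=2
After 4 (craft flask): flask=8 hemp=1
After 5 (craft flask): flask=12
After 6 (gather 4 copper): copper=4 flask=12
After 7 (gather 5 hemp): copper=4 flask=12 hemp=5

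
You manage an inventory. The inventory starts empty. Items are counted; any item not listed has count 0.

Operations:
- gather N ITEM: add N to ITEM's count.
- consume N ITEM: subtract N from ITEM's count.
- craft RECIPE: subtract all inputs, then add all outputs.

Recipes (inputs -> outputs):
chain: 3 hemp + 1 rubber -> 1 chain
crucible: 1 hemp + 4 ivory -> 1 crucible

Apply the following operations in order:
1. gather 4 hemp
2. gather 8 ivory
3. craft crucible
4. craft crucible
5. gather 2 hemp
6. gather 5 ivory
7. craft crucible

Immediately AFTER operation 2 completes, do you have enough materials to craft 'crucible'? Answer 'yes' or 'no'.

Answer: yes

Derivation:
After 1 (gather 4 hemp): hemp=4
After 2 (gather 8 ivory): hemp=4 ivory=8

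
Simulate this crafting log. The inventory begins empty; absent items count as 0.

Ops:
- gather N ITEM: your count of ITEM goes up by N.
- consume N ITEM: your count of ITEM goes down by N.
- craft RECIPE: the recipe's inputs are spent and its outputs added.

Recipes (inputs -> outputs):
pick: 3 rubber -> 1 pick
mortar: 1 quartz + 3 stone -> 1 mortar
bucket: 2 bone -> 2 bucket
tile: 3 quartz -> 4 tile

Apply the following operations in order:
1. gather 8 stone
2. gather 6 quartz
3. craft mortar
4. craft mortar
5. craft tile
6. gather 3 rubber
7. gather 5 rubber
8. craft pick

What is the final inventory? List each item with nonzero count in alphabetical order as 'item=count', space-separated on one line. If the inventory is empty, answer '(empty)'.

After 1 (gather 8 stone): stone=8
After 2 (gather 6 quartz): quartz=6 stone=8
After 3 (craft mortar): mortar=1 quartz=5 stone=5
After 4 (craft mortar): mortar=2 quartz=4 stone=2
After 5 (craft tile): mortar=2 quartz=1 stone=2 tile=4
After 6 (gather 3 rubber): mortar=2 quartz=1 rubber=3 stone=2 tile=4
After 7 (gather 5 rubber): mortar=2 quartz=1 rubber=8 stone=2 tile=4
After 8 (craft pick): mortar=2 pick=1 quartz=1 rubber=5 stone=2 tile=4

Answer: mortar=2 pick=1 quartz=1 rubber=5 stone=2 tile=4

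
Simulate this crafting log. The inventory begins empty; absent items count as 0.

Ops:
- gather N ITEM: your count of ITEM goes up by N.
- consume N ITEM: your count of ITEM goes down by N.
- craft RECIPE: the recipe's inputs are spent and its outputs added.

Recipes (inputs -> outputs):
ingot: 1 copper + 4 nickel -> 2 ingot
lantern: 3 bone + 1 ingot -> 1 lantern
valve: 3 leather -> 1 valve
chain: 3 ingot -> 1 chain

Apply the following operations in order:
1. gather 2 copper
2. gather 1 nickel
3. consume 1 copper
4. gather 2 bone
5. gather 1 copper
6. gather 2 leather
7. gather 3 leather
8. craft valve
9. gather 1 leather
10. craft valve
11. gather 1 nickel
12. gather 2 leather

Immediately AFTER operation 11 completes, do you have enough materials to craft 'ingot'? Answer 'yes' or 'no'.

After 1 (gather 2 copper): copper=2
After 2 (gather 1 nickel): copper=2 nickel=1
After 3 (consume 1 copper): copper=1 nickel=1
After 4 (gather 2 bone): bone=2 copper=1 nickel=1
After 5 (gather 1 copper): bone=2 copper=2 nickel=1
After 6 (gather 2 leather): bone=2 copper=2 leather=2 nickel=1
After 7 (gather 3 leather): bone=2 copper=2 leather=5 nickel=1
After 8 (craft valve): bone=2 copper=2 leather=2 nickel=1 valve=1
After 9 (gather 1 leather): bone=2 copper=2 leather=3 nickel=1 valve=1
After 10 (craft valve): bone=2 copper=2 nickel=1 valve=2
After 11 (gather 1 nickel): bone=2 copper=2 nickel=2 valve=2

Answer: no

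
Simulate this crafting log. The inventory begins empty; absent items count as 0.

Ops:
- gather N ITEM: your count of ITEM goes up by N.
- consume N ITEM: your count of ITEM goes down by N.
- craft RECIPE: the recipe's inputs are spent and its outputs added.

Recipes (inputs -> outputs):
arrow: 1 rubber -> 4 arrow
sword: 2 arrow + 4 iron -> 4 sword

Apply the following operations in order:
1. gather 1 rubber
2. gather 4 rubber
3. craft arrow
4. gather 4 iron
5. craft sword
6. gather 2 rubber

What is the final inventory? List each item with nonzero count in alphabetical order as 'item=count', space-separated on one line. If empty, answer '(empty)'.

After 1 (gather 1 rubber): rubber=1
After 2 (gather 4 rubber): rubber=5
After 3 (craft arrow): arrow=4 rubber=4
After 4 (gather 4 iron): arrow=4 iron=4 rubber=4
After 5 (craft sword): arrow=2 rubber=4 sword=4
After 6 (gather 2 rubber): arrow=2 rubber=6 sword=4

Answer: arrow=2 rubber=6 sword=4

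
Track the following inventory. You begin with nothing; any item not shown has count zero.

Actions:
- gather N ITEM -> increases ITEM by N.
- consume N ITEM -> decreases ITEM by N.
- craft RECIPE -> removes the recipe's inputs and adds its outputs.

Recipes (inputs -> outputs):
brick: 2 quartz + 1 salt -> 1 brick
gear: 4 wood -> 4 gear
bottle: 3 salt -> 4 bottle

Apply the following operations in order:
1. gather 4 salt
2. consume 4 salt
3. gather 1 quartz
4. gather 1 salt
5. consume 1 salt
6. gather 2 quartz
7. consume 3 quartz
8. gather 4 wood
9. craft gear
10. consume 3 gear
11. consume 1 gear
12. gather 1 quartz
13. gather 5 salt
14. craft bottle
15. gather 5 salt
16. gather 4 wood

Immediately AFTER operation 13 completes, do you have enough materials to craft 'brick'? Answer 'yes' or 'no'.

Answer: no

Derivation:
After 1 (gather 4 salt): salt=4
After 2 (consume 4 salt): (empty)
After 3 (gather 1 quartz): quartz=1
After 4 (gather 1 salt): quartz=1 salt=1
After 5 (consume 1 salt): quartz=1
After 6 (gather 2 quartz): quartz=3
After 7 (consume 3 quartz): (empty)
After 8 (gather 4 wood): wood=4
After 9 (craft gear): gear=4
After 10 (consume 3 gear): gear=1
After 11 (consume 1 gear): (empty)
After 12 (gather 1 quartz): quartz=1
After 13 (gather 5 salt): quartz=1 salt=5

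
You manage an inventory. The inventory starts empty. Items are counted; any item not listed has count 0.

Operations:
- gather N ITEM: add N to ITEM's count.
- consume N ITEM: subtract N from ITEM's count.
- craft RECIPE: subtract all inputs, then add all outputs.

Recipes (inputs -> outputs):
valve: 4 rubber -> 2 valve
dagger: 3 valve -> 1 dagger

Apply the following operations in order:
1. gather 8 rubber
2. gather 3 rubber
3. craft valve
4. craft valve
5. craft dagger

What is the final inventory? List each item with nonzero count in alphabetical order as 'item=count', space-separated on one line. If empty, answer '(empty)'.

Answer: dagger=1 rubber=3 valve=1

Derivation:
After 1 (gather 8 rubber): rubber=8
After 2 (gather 3 rubber): rubber=11
After 3 (craft valve): rubber=7 valve=2
After 4 (craft valve): rubber=3 valve=4
After 5 (craft dagger): dagger=1 rubber=3 valve=1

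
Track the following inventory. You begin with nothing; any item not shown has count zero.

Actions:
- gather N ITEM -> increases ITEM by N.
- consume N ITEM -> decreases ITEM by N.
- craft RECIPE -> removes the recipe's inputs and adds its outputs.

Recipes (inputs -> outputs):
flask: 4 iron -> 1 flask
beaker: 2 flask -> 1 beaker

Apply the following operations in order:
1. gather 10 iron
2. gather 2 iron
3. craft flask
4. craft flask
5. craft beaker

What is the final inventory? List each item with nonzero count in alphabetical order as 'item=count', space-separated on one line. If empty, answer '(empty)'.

After 1 (gather 10 iron): iron=10
After 2 (gather 2 iron): iron=12
After 3 (craft flask): flask=1 iron=8
After 4 (craft flask): flask=2 iron=4
After 5 (craft beaker): beaker=1 iron=4

Answer: beaker=1 iron=4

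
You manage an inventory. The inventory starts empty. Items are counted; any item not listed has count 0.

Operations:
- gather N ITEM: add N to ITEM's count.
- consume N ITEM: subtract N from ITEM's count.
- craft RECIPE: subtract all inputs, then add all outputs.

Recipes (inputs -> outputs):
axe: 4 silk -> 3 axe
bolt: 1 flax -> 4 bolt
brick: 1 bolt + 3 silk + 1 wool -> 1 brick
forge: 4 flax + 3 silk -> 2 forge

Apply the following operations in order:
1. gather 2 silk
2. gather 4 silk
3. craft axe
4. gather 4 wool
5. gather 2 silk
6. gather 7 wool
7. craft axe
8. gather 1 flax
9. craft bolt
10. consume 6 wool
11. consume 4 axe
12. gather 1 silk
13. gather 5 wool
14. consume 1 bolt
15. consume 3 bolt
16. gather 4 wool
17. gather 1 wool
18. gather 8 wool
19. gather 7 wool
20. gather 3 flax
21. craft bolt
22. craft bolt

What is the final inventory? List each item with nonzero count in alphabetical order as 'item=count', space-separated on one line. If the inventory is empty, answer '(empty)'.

Answer: axe=2 bolt=8 flax=1 silk=1 wool=30

Derivation:
After 1 (gather 2 silk): silk=2
After 2 (gather 4 silk): silk=6
After 3 (craft axe): axe=3 silk=2
After 4 (gather 4 wool): axe=3 silk=2 wool=4
After 5 (gather 2 silk): axe=3 silk=4 wool=4
After 6 (gather 7 wool): axe=3 silk=4 wool=11
After 7 (craft axe): axe=6 wool=11
After 8 (gather 1 flax): axe=6 flax=1 wool=11
After 9 (craft bolt): axe=6 bolt=4 wool=11
After 10 (consume 6 wool): axe=6 bolt=4 wool=5
After 11 (consume 4 axe): axe=2 bolt=4 wool=5
After 12 (gather 1 silk): axe=2 bolt=4 silk=1 wool=5
After 13 (gather 5 wool): axe=2 bolt=4 silk=1 wool=10
After 14 (consume 1 bolt): axe=2 bolt=3 silk=1 wool=10
After 15 (consume 3 bolt): axe=2 silk=1 wool=10
After 16 (gather 4 wool): axe=2 silk=1 wool=14
After 17 (gather 1 wool): axe=2 silk=1 wool=15
After 18 (gather 8 wool): axe=2 silk=1 wool=23
After 19 (gather 7 wool): axe=2 silk=1 wool=30
After 20 (gather 3 flax): axe=2 flax=3 silk=1 wool=30
After 21 (craft bolt): axe=2 bolt=4 flax=2 silk=1 wool=30
After 22 (craft bolt): axe=2 bolt=8 flax=1 silk=1 wool=30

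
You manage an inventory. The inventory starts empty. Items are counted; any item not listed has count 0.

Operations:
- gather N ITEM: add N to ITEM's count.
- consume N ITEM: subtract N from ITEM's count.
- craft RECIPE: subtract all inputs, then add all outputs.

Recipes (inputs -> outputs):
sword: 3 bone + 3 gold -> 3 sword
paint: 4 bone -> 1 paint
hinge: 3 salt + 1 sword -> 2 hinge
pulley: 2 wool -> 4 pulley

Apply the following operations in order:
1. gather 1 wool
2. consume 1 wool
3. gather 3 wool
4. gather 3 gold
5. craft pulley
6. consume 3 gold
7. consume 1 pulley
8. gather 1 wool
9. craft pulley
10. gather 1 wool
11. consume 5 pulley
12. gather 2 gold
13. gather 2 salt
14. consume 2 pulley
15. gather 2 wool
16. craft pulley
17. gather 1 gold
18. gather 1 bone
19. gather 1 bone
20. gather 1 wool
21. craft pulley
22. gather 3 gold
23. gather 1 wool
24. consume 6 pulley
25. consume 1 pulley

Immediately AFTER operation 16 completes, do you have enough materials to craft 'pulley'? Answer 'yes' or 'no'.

Answer: no

Derivation:
After 1 (gather 1 wool): wool=1
After 2 (consume 1 wool): (empty)
After 3 (gather 3 wool): wool=3
After 4 (gather 3 gold): gold=3 wool=3
After 5 (craft pulley): gold=3 pulley=4 wool=1
After 6 (consume 3 gold): pulley=4 wool=1
After 7 (consume 1 pulley): pulley=3 wool=1
After 8 (gather 1 wool): pulley=3 wool=2
After 9 (craft pulley): pulley=7
After 10 (gather 1 wool): pulley=7 wool=1
After 11 (consume 5 pulley): pulley=2 wool=1
After 12 (gather 2 gold): gold=2 pulley=2 wool=1
After 13 (gather 2 salt): gold=2 pulley=2 salt=2 wool=1
After 14 (consume 2 pulley): gold=2 salt=2 wool=1
After 15 (gather 2 wool): gold=2 salt=2 wool=3
After 16 (craft pulley): gold=2 pulley=4 salt=2 wool=1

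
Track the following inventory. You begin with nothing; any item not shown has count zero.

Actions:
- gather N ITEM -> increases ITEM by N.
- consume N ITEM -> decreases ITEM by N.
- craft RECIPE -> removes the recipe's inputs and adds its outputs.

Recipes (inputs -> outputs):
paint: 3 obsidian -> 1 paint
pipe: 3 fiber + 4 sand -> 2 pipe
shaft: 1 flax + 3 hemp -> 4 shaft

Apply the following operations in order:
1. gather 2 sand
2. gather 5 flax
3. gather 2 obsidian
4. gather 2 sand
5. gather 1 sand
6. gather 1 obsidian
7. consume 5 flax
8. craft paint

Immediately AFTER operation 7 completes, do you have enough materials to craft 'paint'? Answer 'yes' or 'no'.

Answer: yes

Derivation:
After 1 (gather 2 sand): sand=2
After 2 (gather 5 flax): flax=5 sand=2
After 3 (gather 2 obsidian): flax=5 obsidian=2 sand=2
After 4 (gather 2 sand): flax=5 obsidian=2 sand=4
After 5 (gather 1 sand): flax=5 obsidian=2 sand=5
After 6 (gather 1 obsidian): flax=5 obsidian=3 sand=5
After 7 (consume 5 flax): obsidian=3 sand=5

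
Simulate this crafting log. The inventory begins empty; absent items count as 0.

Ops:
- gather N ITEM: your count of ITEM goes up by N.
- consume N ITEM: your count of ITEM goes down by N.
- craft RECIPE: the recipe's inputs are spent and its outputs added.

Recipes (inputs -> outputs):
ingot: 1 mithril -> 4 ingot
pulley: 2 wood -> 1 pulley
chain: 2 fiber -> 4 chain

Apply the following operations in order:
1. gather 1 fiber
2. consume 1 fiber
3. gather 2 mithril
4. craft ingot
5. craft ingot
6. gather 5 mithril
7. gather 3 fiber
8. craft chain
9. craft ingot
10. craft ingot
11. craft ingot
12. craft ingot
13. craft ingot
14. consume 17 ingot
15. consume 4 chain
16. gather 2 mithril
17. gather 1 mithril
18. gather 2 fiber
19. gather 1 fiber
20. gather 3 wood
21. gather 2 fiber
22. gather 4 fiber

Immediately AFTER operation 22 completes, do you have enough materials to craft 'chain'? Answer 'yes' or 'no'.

Answer: yes

Derivation:
After 1 (gather 1 fiber): fiber=1
After 2 (consume 1 fiber): (empty)
After 3 (gather 2 mithril): mithril=2
After 4 (craft ingot): ingot=4 mithril=1
After 5 (craft ingot): ingot=8
After 6 (gather 5 mithril): ingot=8 mithril=5
After 7 (gather 3 fiber): fiber=3 ingot=8 mithril=5
After 8 (craft chain): chain=4 fiber=1 ingot=8 mithril=5
After 9 (craft ingot): chain=4 fiber=1 ingot=12 mithril=4
After 10 (craft ingot): chain=4 fiber=1 ingot=16 mithril=3
After 11 (craft ingot): chain=4 fiber=1 ingot=20 mithril=2
After 12 (craft ingot): chain=4 fiber=1 ingot=24 mithril=1
After 13 (craft ingot): chain=4 fiber=1 ingot=28
After 14 (consume 17 ingot): chain=4 fiber=1 ingot=11
After 15 (consume 4 chain): fiber=1 ingot=11
After 16 (gather 2 mithril): fiber=1 ingot=11 mithril=2
After 17 (gather 1 mithril): fiber=1 ingot=11 mithril=3
After 18 (gather 2 fiber): fiber=3 ingot=11 mithril=3
After 19 (gather 1 fiber): fiber=4 ingot=11 mithril=3
After 20 (gather 3 wood): fiber=4 ingot=11 mithril=3 wood=3
After 21 (gather 2 fiber): fiber=6 ingot=11 mithril=3 wood=3
After 22 (gather 4 fiber): fiber=10 ingot=11 mithril=3 wood=3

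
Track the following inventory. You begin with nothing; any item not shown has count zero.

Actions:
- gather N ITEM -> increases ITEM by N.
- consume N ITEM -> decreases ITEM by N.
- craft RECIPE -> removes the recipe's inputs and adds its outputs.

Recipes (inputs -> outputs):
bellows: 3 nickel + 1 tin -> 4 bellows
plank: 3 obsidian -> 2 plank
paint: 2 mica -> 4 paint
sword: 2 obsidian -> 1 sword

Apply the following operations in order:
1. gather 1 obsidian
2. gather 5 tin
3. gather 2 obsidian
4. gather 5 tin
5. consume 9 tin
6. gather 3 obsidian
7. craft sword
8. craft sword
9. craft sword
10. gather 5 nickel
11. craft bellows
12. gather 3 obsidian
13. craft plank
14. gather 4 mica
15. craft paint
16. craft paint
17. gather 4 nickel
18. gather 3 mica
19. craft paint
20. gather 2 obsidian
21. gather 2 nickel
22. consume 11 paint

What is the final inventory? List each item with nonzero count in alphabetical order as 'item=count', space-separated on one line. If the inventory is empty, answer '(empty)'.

After 1 (gather 1 obsidian): obsidian=1
After 2 (gather 5 tin): obsidian=1 tin=5
After 3 (gather 2 obsidian): obsidian=3 tin=5
After 4 (gather 5 tin): obsidian=3 tin=10
After 5 (consume 9 tin): obsidian=3 tin=1
After 6 (gather 3 obsidian): obsidian=6 tin=1
After 7 (craft sword): obsidian=4 sword=1 tin=1
After 8 (craft sword): obsidian=2 sword=2 tin=1
After 9 (craft sword): sword=3 tin=1
After 10 (gather 5 nickel): nickel=5 sword=3 tin=1
After 11 (craft bellows): bellows=4 nickel=2 sword=3
After 12 (gather 3 obsidian): bellows=4 nickel=2 obsidian=3 sword=3
After 13 (craft plank): bellows=4 nickel=2 plank=2 sword=3
After 14 (gather 4 mica): bellows=4 mica=4 nickel=2 plank=2 sword=3
After 15 (craft paint): bellows=4 mica=2 nickel=2 paint=4 plank=2 sword=3
After 16 (craft paint): bellows=4 nickel=2 paint=8 plank=2 sword=3
After 17 (gather 4 nickel): bellows=4 nickel=6 paint=8 plank=2 sword=3
After 18 (gather 3 mica): bellows=4 mica=3 nickel=6 paint=8 plank=2 sword=3
After 19 (craft paint): bellows=4 mica=1 nickel=6 paint=12 plank=2 sword=3
After 20 (gather 2 obsidian): bellows=4 mica=1 nickel=6 obsidian=2 paint=12 plank=2 sword=3
After 21 (gather 2 nickel): bellows=4 mica=1 nickel=8 obsidian=2 paint=12 plank=2 sword=3
After 22 (consume 11 paint): bellows=4 mica=1 nickel=8 obsidian=2 paint=1 plank=2 sword=3

Answer: bellows=4 mica=1 nickel=8 obsidian=2 paint=1 plank=2 sword=3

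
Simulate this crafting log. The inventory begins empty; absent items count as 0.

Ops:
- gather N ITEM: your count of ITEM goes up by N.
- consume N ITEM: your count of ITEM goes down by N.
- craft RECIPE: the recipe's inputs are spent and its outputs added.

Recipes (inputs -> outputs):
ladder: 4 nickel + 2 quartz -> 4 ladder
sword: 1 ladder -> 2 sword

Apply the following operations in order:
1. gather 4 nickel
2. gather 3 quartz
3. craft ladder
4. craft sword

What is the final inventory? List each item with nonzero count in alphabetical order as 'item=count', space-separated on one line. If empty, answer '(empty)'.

Answer: ladder=3 quartz=1 sword=2

Derivation:
After 1 (gather 4 nickel): nickel=4
After 2 (gather 3 quartz): nickel=4 quartz=3
After 3 (craft ladder): ladder=4 quartz=1
After 4 (craft sword): ladder=3 quartz=1 sword=2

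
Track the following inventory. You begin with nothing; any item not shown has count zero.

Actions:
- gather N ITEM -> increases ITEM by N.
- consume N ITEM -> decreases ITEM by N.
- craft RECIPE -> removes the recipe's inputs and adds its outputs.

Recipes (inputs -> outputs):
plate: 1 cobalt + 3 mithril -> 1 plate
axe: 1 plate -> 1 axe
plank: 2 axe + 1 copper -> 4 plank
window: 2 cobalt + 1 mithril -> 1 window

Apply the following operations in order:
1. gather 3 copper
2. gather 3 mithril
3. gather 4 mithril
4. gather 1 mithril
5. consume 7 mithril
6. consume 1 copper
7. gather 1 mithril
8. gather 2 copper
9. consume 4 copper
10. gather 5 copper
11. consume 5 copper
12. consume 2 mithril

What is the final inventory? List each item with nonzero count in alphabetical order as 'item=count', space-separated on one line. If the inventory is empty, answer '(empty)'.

Answer: (empty)

Derivation:
After 1 (gather 3 copper): copper=3
After 2 (gather 3 mithril): copper=3 mithril=3
After 3 (gather 4 mithril): copper=3 mithril=7
After 4 (gather 1 mithril): copper=3 mithril=8
After 5 (consume 7 mithril): copper=3 mithril=1
After 6 (consume 1 copper): copper=2 mithril=1
After 7 (gather 1 mithril): copper=2 mithril=2
After 8 (gather 2 copper): copper=4 mithril=2
After 9 (consume 4 copper): mithril=2
After 10 (gather 5 copper): copper=5 mithril=2
After 11 (consume 5 copper): mithril=2
After 12 (consume 2 mithril): (empty)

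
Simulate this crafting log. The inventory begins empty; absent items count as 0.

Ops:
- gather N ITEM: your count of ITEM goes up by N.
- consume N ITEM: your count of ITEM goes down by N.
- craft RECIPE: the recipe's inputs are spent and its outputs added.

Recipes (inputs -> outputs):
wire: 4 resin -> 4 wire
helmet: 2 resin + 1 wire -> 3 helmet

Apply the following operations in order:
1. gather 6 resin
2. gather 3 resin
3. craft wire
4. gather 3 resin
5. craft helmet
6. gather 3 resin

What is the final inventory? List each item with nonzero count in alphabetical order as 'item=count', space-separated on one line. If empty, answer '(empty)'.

After 1 (gather 6 resin): resin=6
After 2 (gather 3 resin): resin=9
After 3 (craft wire): resin=5 wire=4
After 4 (gather 3 resin): resin=8 wire=4
After 5 (craft helmet): helmet=3 resin=6 wire=3
After 6 (gather 3 resin): helmet=3 resin=9 wire=3

Answer: helmet=3 resin=9 wire=3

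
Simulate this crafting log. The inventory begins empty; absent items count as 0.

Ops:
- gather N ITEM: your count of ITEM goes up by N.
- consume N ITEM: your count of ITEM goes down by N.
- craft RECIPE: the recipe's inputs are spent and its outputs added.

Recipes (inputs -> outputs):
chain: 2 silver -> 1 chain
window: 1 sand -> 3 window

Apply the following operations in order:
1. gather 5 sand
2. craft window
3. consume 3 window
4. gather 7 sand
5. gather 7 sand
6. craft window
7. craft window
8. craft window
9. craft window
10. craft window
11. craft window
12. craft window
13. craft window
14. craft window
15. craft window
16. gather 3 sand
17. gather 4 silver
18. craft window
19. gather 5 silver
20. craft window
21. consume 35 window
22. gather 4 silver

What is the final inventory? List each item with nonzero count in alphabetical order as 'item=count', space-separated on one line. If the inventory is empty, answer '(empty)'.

Answer: sand=9 silver=13 window=1

Derivation:
After 1 (gather 5 sand): sand=5
After 2 (craft window): sand=4 window=3
After 3 (consume 3 window): sand=4
After 4 (gather 7 sand): sand=11
After 5 (gather 7 sand): sand=18
After 6 (craft window): sand=17 window=3
After 7 (craft window): sand=16 window=6
After 8 (craft window): sand=15 window=9
After 9 (craft window): sand=14 window=12
After 10 (craft window): sand=13 window=15
After 11 (craft window): sand=12 window=18
After 12 (craft window): sand=11 window=21
After 13 (craft window): sand=10 window=24
After 14 (craft window): sand=9 window=27
After 15 (craft window): sand=8 window=30
After 16 (gather 3 sand): sand=11 window=30
After 17 (gather 4 silver): sand=11 silver=4 window=30
After 18 (craft window): sand=10 silver=4 window=33
After 19 (gather 5 silver): sand=10 silver=9 window=33
After 20 (craft window): sand=9 silver=9 window=36
After 21 (consume 35 window): sand=9 silver=9 window=1
After 22 (gather 4 silver): sand=9 silver=13 window=1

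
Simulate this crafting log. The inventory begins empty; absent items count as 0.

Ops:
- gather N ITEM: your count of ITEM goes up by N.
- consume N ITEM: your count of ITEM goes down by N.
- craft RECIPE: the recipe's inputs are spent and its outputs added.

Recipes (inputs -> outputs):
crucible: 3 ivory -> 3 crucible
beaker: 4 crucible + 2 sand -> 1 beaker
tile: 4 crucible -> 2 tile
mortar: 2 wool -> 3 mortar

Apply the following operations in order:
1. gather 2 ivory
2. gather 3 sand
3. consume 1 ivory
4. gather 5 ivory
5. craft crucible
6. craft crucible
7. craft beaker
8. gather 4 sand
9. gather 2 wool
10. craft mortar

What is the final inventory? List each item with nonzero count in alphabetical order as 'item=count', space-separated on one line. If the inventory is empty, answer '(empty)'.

After 1 (gather 2 ivory): ivory=2
After 2 (gather 3 sand): ivory=2 sand=3
After 3 (consume 1 ivory): ivory=1 sand=3
After 4 (gather 5 ivory): ivory=6 sand=3
After 5 (craft crucible): crucible=3 ivory=3 sand=3
After 6 (craft crucible): crucible=6 sand=3
After 7 (craft beaker): beaker=1 crucible=2 sand=1
After 8 (gather 4 sand): beaker=1 crucible=2 sand=5
After 9 (gather 2 wool): beaker=1 crucible=2 sand=5 wool=2
After 10 (craft mortar): beaker=1 crucible=2 mortar=3 sand=5

Answer: beaker=1 crucible=2 mortar=3 sand=5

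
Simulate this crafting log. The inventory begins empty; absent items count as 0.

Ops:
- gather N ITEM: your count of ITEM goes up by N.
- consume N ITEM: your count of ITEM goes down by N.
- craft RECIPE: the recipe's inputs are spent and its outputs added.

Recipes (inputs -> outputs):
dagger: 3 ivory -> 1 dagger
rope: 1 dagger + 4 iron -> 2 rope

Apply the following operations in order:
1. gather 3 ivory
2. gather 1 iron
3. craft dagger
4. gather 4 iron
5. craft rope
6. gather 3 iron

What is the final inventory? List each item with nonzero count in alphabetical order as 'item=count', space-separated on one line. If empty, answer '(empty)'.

Answer: iron=4 rope=2

Derivation:
After 1 (gather 3 ivory): ivory=3
After 2 (gather 1 iron): iron=1 ivory=3
After 3 (craft dagger): dagger=1 iron=1
After 4 (gather 4 iron): dagger=1 iron=5
After 5 (craft rope): iron=1 rope=2
After 6 (gather 3 iron): iron=4 rope=2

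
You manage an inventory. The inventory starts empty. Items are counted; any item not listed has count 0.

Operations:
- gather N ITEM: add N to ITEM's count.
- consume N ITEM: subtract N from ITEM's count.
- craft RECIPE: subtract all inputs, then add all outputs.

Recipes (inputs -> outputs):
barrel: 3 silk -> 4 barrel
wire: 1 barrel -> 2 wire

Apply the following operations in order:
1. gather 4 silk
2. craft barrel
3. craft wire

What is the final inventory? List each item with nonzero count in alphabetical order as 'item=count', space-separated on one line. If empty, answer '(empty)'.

After 1 (gather 4 silk): silk=4
After 2 (craft barrel): barrel=4 silk=1
After 3 (craft wire): barrel=3 silk=1 wire=2

Answer: barrel=3 silk=1 wire=2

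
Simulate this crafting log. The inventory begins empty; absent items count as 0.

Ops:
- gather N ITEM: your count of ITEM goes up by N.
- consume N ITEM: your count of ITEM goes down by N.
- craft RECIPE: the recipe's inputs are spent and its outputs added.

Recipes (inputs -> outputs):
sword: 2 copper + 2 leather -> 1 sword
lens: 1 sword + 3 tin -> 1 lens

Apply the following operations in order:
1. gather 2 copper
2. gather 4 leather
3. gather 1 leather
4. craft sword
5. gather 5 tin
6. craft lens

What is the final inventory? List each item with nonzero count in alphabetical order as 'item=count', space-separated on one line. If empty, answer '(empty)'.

Answer: leather=3 lens=1 tin=2

Derivation:
After 1 (gather 2 copper): copper=2
After 2 (gather 4 leather): copper=2 leather=4
After 3 (gather 1 leather): copper=2 leather=5
After 4 (craft sword): leather=3 sword=1
After 5 (gather 5 tin): leather=3 sword=1 tin=5
After 6 (craft lens): leather=3 lens=1 tin=2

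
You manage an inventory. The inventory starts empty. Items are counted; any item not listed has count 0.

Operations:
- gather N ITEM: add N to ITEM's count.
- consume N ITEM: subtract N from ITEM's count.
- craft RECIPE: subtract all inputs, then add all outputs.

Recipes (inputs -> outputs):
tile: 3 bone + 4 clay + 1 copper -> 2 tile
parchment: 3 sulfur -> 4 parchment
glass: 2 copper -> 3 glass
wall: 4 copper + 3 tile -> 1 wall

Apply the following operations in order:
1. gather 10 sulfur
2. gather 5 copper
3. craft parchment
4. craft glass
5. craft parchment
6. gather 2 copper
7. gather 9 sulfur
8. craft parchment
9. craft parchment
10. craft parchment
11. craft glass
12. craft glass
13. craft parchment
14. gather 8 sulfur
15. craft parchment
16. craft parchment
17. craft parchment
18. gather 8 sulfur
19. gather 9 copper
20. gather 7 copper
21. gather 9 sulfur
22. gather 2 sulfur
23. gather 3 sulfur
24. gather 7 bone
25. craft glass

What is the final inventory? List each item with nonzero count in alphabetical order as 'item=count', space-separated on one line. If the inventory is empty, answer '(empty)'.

Answer: bone=7 copper=15 glass=12 parchment=36 sulfur=22

Derivation:
After 1 (gather 10 sulfur): sulfur=10
After 2 (gather 5 copper): copper=5 sulfur=10
After 3 (craft parchment): copper=5 parchment=4 sulfur=7
After 4 (craft glass): copper=3 glass=3 parchment=4 sulfur=7
After 5 (craft parchment): copper=3 glass=3 parchment=8 sulfur=4
After 6 (gather 2 copper): copper=5 glass=3 parchment=8 sulfur=4
After 7 (gather 9 sulfur): copper=5 glass=3 parchment=8 sulfur=13
After 8 (craft parchment): copper=5 glass=3 parchment=12 sulfur=10
After 9 (craft parchment): copper=5 glass=3 parchment=16 sulfur=7
After 10 (craft parchment): copper=5 glass=3 parchment=20 sulfur=4
After 11 (craft glass): copper=3 glass=6 parchment=20 sulfur=4
After 12 (craft glass): copper=1 glass=9 parchment=20 sulfur=4
After 13 (craft parchment): copper=1 glass=9 parchment=24 sulfur=1
After 14 (gather 8 sulfur): copper=1 glass=9 parchment=24 sulfur=9
After 15 (craft parchment): copper=1 glass=9 parchment=28 sulfur=6
After 16 (craft parchment): copper=1 glass=9 parchment=32 sulfur=3
After 17 (craft parchment): copper=1 glass=9 parchment=36
After 18 (gather 8 sulfur): copper=1 glass=9 parchment=36 sulfur=8
After 19 (gather 9 copper): copper=10 glass=9 parchment=36 sulfur=8
After 20 (gather 7 copper): copper=17 glass=9 parchment=36 sulfur=8
After 21 (gather 9 sulfur): copper=17 glass=9 parchment=36 sulfur=17
After 22 (gather 2 sulfur): copper=17 glass=9 parchment=36 sulfur=19
After 23 (gather 3 sulfur): copper=17 glass=9 parchment=36 sulfur=22
After 24 (gather 7 bone): bone=7 copper=17 glass=9 parchment=36 sulfur=22
After 25 (craft glass): bone=7 copper=15 glass=12 parchment=36 sulfur=22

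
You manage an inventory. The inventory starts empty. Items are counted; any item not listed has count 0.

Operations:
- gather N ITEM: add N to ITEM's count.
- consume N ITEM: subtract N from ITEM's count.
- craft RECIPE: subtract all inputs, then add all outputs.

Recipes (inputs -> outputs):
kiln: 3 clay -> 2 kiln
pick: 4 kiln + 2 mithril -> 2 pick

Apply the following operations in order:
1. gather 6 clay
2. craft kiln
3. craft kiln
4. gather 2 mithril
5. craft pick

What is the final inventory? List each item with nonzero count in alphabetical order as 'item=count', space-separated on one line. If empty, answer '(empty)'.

After 1 (gather 6 clay): clay=6
After 2 (craft kiln): clay=3 kiln=2
After 3 (craft kiln): kiln=4
After 4 (gather 2 mithril): kiln=4 mithril=2
After 5 (craft pick): pick=2

Answer: pick=2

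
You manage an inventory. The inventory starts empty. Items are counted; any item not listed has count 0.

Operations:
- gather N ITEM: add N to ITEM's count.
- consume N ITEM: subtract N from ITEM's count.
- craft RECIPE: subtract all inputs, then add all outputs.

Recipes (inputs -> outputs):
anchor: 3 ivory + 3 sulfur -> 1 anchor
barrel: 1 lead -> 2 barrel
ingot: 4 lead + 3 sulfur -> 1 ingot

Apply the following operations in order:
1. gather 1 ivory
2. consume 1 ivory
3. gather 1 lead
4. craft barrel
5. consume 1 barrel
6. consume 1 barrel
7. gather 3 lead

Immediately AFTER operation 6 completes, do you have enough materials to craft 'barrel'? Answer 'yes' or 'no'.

After 1 (gather 1 ivory): ivory=1
After 2 (consume 1 ivory): (empty)
After 3 (gather 1 lead): lead=1
After 4 (craft barrel): barrel=2
After 5 (consume 1 barrel): barrel=1
After 6 (consume 1 barrel): (empty)

Answer: no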